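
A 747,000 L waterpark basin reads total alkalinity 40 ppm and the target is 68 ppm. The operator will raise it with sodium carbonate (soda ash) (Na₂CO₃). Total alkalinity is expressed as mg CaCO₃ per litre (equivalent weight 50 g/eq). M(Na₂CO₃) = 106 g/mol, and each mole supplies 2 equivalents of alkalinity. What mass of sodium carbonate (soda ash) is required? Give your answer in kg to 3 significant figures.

Alkalinity to add: (68 − 40) = 28 mg/L as CaCO₃ × 747,000 L = 20,920 g as CaCO₃.
Equivalents: 20,920 g ÷ 50 g/eq = 418.3 eq.
Each mole of Na₂CO₃ supplies 2 eq, so 418.3 / 2 = 209.2 mol.
Mass: 209.2 mol × 106 g/mol = 22,170 g.

22.2 kg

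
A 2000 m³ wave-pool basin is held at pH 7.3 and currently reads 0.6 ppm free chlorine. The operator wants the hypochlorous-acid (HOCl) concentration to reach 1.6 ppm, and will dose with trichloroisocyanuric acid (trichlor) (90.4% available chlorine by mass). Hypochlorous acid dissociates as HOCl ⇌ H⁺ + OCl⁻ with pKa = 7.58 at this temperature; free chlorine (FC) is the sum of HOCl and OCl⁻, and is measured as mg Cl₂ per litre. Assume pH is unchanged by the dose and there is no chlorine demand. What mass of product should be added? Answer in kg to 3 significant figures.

Volume: 2000 m³ = 2,000,000 L.
[OCl⁻]/[HOCl] = 10^(pH − pKa) = 10^(7.3 − 7.58) = 0.5248; fraction as HOCl = 1/(1 + 0.5248) = 0.6558.
Free chlorine required for 1.6 ppm HOCl: 1.6 / 0.6558 = 2.44 ppm.
FC to add: 2.44 − 0.6 = 1.84 mg/L as Cl₂.
Cl₂ equivalent: 1.84 mg/L × 2,000,000 L = 3679 g.
Product at 90.4% available Cl: 3679 / 0.904 = 4070 g.

4.07 kg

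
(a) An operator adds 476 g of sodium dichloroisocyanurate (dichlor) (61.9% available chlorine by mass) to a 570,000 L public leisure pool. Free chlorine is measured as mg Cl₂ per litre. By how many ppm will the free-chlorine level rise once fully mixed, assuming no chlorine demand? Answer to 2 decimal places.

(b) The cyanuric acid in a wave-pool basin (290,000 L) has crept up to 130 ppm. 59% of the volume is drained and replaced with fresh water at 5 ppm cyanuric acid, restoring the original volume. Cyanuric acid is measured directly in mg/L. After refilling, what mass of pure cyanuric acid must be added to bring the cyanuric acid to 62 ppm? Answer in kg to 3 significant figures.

(a) 0.52 ppm; (b) 1.67 kg

(a) Available chlorine delivered: 476 g × 0.619 = 294.6 g as Cl₂.
(a) Concentration rise: 294.6 g / 570,000 L = 0.5169 mg/L = 0.52 ppm.

(b) After draining 59% and refilling: 130 × 0.41 + 5 × 0.59 = 56.25 ppm.
(b) Deficit to target: 62 − 56.25 = 5.75 mg/L.
(b) Mass: 5.75 mg/L × 290,000 L = 1667 g cyanuric acid.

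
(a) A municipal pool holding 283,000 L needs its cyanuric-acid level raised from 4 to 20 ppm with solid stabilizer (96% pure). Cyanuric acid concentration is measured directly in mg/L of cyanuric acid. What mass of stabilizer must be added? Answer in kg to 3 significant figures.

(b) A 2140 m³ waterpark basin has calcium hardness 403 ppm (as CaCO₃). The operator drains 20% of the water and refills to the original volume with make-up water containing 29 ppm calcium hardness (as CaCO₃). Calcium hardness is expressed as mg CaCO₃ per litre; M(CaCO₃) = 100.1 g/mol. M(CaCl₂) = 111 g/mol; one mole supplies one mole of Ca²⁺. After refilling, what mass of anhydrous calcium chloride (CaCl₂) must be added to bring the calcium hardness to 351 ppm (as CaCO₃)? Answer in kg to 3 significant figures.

(a) CYA to add: (20 − 4) = 16 mg/L × 283,000 L = 4528 g cyanuric acid.
(a) At 96% purity: 4528 / 0.96 = 4717 g product.

(b) Volume: 2140 m³ = 2,140,000 L.
(b) After draining 20% and refilling: 403 × 0.80 + 29 × 0.20 = 328.2 ppm.
(b) Deficit to target: 351 − 328.2 = 22.8 mg/L.
(b) As CaCO₃: 22.8 mg/L × 2,140,000 L = 48,790 g; ÷ 100.1 = 487.4 mol Ca²⁺.
(b) Mass: 487.4 × 111 = 54,110 g.

(a) 4.72 kg; (b) 54.1 kg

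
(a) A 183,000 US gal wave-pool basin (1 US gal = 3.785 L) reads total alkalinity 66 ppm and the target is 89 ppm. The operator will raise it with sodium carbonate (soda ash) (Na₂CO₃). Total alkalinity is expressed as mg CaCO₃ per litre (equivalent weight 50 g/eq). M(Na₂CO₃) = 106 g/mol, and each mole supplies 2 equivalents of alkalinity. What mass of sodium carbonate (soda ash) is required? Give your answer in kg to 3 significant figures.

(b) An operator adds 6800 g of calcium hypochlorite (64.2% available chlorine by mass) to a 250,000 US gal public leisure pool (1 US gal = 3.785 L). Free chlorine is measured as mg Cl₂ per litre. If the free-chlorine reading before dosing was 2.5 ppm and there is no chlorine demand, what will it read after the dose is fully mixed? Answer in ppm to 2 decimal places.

(a) 16.9 kg; (b) 7.11 ppm

(a) Volume: 183,000 US gal × 3.785 L/gal = 692,655 L.
(a) Alkalinity to add: (89 − 66) = 23 mg/L as CaCO₃ × 692,655 L = 15,930 g as CaCO₃.
(a) Equivalents: 15,930 g ÷ 50 g/eq = 318.6 eq.
(a) Each mole of Na₂CO₃ supplies 2 eq, so 318.6 / 2 = 159.3 mol.
(a) Mass: 159.3 mol × 106 g/mol = 16,890 g.

(b) Volume: 250,000 US gal × 3.785 L/gal = 946,250 L.
(b) Available chlorine delivered: 6800 g × 0.642 = 4366 g as Cl₂.
(b) Concentration rise: 4366 g / 946,250 L = 4.614 mg/L = 4.61 ppm.
(b) Final FC: 2.5 + 4.61 = 7.11 ppm.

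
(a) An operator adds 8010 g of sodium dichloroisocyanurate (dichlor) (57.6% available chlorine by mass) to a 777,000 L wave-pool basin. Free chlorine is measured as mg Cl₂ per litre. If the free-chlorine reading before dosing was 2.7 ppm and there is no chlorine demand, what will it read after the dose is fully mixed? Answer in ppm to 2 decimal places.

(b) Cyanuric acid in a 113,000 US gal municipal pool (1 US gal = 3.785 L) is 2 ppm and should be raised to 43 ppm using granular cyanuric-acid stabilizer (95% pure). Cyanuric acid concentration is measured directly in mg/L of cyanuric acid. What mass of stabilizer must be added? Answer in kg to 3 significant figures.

(a) 8.64 ppm; (b) 18.5 kg

(a) Available chlorine delivered: 8010 g × 0.576 = 4614 g as Cl₂.
(a) Concentration rise: 4614 g / 777,000 L = 5.938 mg/L = 5.94 ppm.
(a) Final FC: 2.7 + 5.94 = 8.64 ppm.

(b) Volume: 113,000 US gal × 3.785 L/gal = 427,705 L.
(b) CYA to add: (43 − 2) = 41 mg/L × 427,705 L = 17,540 g cyanuric acid.
(b) At 95% purity: 17,540 / 0.95 = 18,460 g product.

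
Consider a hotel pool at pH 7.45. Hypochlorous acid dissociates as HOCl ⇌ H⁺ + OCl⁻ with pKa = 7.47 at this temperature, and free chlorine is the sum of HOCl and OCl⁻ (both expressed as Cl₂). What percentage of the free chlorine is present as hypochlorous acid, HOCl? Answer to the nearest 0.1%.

51.2%

[OCl⁻]/[HOCl] = 10^(pH − pKa) = 10^(7.45 − 7.47) = 10^-0.02 = 0.955.
Fraction as HOCl = 1 / (1 + 0.955) = 0.5115.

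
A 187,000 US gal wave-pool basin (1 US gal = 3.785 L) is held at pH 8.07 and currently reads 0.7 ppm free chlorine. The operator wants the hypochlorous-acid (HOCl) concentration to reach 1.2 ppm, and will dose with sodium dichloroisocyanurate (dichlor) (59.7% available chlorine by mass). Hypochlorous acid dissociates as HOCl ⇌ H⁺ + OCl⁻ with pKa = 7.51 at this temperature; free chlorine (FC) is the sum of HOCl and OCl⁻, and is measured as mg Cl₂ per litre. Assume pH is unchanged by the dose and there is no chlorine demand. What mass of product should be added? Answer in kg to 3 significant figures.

Volume: 187,000 US gal × 3.785 L/gal = 707,795 L.
[OCl⁻]/[HOCl] = 10^(pH − pKa) = 10^(8.07 − 7.51) = 3.631; fraction as HOCl = 1/(1 + 3.631) = 0.2159.
Free chlorine required for 1.2 ppm HOCl: 1.2 / 0.2159 = 5.557 ppm.
FC to add: 5.557 − 0.7 = 4.857 mg/L as Cl₂.
Cl₂ equivalent: 4.857 mg/L × 707,795 L = 3438 g.
Product at 59.7% available Cl: 3438 / 0.597 = 5758 g.

5.76 kg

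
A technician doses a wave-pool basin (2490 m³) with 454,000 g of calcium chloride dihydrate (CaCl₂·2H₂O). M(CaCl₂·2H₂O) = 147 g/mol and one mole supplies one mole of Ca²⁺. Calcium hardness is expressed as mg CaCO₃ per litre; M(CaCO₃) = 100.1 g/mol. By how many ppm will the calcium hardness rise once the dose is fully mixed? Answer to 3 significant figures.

124 ppm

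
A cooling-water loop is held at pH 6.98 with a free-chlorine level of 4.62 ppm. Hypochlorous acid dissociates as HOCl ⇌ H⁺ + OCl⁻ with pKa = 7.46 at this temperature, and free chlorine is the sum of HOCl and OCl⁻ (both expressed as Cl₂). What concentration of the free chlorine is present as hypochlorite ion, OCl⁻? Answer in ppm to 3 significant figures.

[OCl⁻]/[HOCl] = 10^(pH − pKa) = 10^(6.98 − 7.46) = 10^-0.48 = 0.3311.
Fraction as HOCl = 1 / (1 + 0.3311) = 0.7512.
OCl⁻ = (1 − 0.7512) × 4.62 ppm = 1.149 ppm.

1.15 ppm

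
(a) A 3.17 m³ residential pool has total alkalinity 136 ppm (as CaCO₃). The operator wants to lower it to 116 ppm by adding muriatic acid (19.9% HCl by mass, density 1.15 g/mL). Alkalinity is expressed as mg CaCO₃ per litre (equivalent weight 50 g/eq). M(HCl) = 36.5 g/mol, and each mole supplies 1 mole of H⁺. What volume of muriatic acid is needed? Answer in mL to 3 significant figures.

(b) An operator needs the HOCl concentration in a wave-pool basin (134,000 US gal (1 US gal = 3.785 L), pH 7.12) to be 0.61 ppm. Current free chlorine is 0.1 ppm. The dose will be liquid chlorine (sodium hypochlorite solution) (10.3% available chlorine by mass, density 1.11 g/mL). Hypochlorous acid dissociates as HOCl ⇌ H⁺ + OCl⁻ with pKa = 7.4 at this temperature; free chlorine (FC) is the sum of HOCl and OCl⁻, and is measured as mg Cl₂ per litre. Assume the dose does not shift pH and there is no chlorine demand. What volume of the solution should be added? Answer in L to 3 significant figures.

(a) 202 mL; (b) 3.68 L

(a) Volume: 3.17 m³ = 3,170 L.
(a) Alkalinity to neutralize: (136 − 116) = 20 mg/L as CaCO₃ × 3,170 L = 63.4 g as CaCO₃.
(a) Equivalents of H⁺ required: 63.4 ÷ 50 g/eq = 1.268 eq = 1.268 mol HCl.
(a) Mass of HCl: 1.268 × 36.5 = 46.28 g.
(a) Mass of 19.9% solution: 46.28 / 0.199 = 232.6 g.
(a) Volume: 232.6 g ÷ 1.15 g/mL = 202.2 mL.

(b) Volume: 134,000 US gal × 3.785 L/gal = 507,190 L.
(b) [OCl⁻]/[HOCl] = 10^(pH − pKa) = 10^(7.12 − 7.4) = 0.5248; fraction as HOCl = 1/(1 + 0.5248) = 0.6558.
(b) Free chlorine required for 0.61 ppm HOCl: 0.61 / 0.6558 = 0.9301 ppm.
(b) FC to add: 0.9301 − 0.1 = 0.8301 mg/L as Cl₂.
(b) Cl₂ equivalent: 0.8301 mg/L × 507,190 L = 421 g.
(b) Product at 10.3% available Cl: 421 / 0.103 = 4088 g.
(b) Volume: 4088 g ÷ 1.11 g/mL = 3683 mL.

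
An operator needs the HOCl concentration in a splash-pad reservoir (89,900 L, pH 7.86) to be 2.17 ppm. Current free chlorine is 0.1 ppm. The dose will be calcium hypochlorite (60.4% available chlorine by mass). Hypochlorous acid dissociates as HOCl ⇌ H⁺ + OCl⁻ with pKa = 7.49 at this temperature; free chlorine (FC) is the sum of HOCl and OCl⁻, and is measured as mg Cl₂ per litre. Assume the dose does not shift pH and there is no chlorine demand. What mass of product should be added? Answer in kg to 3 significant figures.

[OCl⁻]/[HOCl] = 10^(pH − pKa) = 10^(7.86 − 7.49) = 2.344; fraction as HOCl = 1/(1 + 2.344) = 0.299.
Free chlorine required for 2.17 ppm HOCl: 2.17 / 0.299 = 7.257 ppm.
FC to add: 7.257 − 0.1 = 7.157 mg/L as Cl₂.
Cl₂ equivalent: 7.157 mg/L × 89,900 L = 643.4 g.
Product at 60.4% available Cl: 643.4 / 0.604 = 1065 g.

1.07 kg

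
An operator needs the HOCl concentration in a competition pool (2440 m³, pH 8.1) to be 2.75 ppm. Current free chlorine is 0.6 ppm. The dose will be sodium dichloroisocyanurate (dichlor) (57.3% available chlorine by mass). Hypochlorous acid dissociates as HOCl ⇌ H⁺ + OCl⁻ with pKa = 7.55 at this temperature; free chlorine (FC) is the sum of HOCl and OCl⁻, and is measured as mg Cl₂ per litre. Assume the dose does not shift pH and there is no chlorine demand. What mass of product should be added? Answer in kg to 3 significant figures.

Volume: 2440 m³ = 2,440,000 L.
[OCl⁻]/[HOCl] = 10^(pH − pKa) = 10^(8.1 − 7.55) = 3.548; fraction as HOCl = 1/(1 + 3.548) = 0.2199.
Free chlorine required for 2.75 ppm HOCl: 2.75 / 0.2199 = 12.51 ppm.
FC to add: 12.51 − 0.6 = 11.91 mg/L as Cl₂.
Cl₂ equivalent: 11.91 mg/L × 2,440,000 L = 29,050 g.
Product at 57.3% available Cl: 29,050 / 0.573 = 50,710 g.

50.7 kg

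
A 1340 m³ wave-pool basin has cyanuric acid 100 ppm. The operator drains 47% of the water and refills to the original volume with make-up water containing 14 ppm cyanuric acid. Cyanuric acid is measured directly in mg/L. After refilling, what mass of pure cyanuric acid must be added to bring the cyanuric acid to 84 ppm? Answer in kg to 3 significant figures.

32.7 kg

Volume: 1340 m³ = 1,340,000 L.
After draining 47% and refilling: 100 × 0.53 + 14 × 0.47 = 59.58 ppm.
Deficit to target: 84 − 59.58 = 24.42 mg/L.
Mass: 24.42 mg/L × 1,340,000 L = 32,720 g cyanuric acid.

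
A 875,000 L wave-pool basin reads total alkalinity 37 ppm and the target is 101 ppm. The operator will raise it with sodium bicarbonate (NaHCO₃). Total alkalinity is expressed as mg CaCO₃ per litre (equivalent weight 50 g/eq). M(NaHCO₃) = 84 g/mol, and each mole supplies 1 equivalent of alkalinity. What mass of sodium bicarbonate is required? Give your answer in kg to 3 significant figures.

94.1 kg

Alkalinity to add: (101 − 37) = 64 mg/L as CaCO₃ × 875,000 L = 56,000 g as CaCO₃.
Equivalents: 56,000 g ÷ 50 g/eq = 1120 eq.
NaHCO₃ supplies 1 eq per mole → 1120 mol.
Mass: 1120 mol × 84 g/mol = 94,080 g.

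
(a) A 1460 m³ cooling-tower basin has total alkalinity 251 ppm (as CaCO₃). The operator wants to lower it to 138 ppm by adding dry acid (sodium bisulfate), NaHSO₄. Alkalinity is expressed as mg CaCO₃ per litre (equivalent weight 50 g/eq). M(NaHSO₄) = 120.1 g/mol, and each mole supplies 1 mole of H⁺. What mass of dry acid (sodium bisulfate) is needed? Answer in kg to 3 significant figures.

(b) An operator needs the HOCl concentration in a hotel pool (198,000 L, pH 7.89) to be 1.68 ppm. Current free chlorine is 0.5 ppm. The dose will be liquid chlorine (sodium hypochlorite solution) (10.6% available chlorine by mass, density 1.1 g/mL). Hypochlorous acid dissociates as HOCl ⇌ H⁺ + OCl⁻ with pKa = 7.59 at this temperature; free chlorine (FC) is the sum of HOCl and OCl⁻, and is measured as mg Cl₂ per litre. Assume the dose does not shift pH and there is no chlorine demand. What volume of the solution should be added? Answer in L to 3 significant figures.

(a) 396 kg; (b) 7.70 L

(a) Volume: 1460 m³ = 1,460,000 L.
(a) Alkalinity to neutralize: (251 − 138) = 113 mg/L as CaCO₃ × 1,460,000 L = 165,000 g as CaCO₃.
(a) Equivalents of H⁺ required: 165,000 ÷ 50 g/eq = 3300 eq = 3300 mol NaHSO₄.
(a) Mass of NaHSO₄: 3300 × 120.1 = 396,300 g.

(b) [OCl⁻]/[HOCl] = 10^(pH − pKa) = 10^(7.89 − 7.59) = 1.995; fraction as HOCl = 1/(1 + 1.995) = 0.3339.
(b) Free chlorine required for 1.68 ppm HOCl: 1.68 / 0.3339 = 5.032 ppm.
(b) FC to add: 5.032 − 0.5 = 4.532 mg/L as Cl₂.
(b) Cl₂ equivalent: 4.532 mg/L × 198,000 L = 897.3 g.
(b) Product at 10.6% available Cl: 897.3 / 0.106 = 8466 g.
(b) Volume: 8466 g ÷ 1.1 g/mL = 7696 mL.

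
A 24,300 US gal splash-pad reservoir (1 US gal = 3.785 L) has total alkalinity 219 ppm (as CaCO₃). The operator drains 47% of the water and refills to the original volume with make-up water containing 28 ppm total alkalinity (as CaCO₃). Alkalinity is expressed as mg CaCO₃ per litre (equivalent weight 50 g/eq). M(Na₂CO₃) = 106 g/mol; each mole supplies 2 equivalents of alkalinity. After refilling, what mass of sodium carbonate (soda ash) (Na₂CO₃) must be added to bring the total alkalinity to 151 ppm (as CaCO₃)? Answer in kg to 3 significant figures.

Volume: 24,300 US gal × 3.785 L/gal = 91,976 L.
After draining 47% and refilling: 219 × 0.53 + 28 × 0.47 = 129.23 ppm.
Deficit to target: 151 − 129.23 = 21.77 mg/L.
As CaCO₃: 21.77 mg/L × 91,976 L = 2002 g; ÷ 50 g/eq ÷ 2 = 20.02 mol Na₂CO₃.
Mass: 20.02 × 106 = 2122 g.

2.12 kg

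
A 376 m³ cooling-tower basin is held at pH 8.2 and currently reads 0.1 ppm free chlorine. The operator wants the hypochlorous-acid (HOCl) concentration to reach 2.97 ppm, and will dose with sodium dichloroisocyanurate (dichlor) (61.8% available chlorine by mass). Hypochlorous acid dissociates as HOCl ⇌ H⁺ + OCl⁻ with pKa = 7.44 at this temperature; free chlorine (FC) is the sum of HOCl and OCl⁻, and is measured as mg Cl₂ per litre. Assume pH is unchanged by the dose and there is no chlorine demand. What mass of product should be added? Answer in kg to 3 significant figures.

12.1 kg

Volume: 376 m³ = 376,000 L.
[OCl⁻]/[HOCl] = 10^(pH − pKa) = 10^(8.2 − 7.44) = 5.754; fraction as HOCl = 1/(1 + 5.754) = 0.1481.
Free chlorine required for 2.97 ppm HOCl: 2.97 / 0.1481 = 20.06 ppm.
FC to add: 20.06 − 0.1 = 19.96 mg/L as Cl₂.
Cl₂ equivalent: 19.96 mg/L × 376,000 L = 7505 g.
Product at 61.8% available Cl: 7505 / 0.618 = 12,140 g.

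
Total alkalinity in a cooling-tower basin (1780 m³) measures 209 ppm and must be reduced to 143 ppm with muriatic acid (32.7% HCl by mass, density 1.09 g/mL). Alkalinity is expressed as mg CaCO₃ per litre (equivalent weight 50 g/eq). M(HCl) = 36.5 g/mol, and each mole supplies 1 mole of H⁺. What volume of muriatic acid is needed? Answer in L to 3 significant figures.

241 L

Volume: 1780 m³ = 1,780,000 L.
Alkalinity to neutralize: (209 − 143) = 66 mg/L as CaCO₃ × 1,780,000 L = 117,500 g as CaCO₃.
Equivalents of H⁺ required: 117,500 ÷ 50 g/eq = 2350 eq = 2350 mol HCl.
Mass of HCl: 2350 × 36.5 = 85,760 g.
Mass of 32.7% solution: 85,760 / 0.327 = 262,300 g.
Volume: 262,300 g ÷ 1.09 g/mL = 240,600 mL.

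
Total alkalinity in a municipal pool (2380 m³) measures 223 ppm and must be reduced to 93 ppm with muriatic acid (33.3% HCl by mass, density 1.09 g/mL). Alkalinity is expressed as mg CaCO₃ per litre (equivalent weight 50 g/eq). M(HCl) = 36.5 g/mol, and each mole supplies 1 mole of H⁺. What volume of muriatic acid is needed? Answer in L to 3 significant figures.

Volume: 2380 m³ = 2,380,000 L.
Alkalinity to neutralize: (223 − 93) = 130 mg/L as CaCO₃ × 2,380,000 L = 309,400 g as CaCO₃.
Equivalents of H⁺ required: 309,400 ÷ 50 g/eq = 6188 eq = 6188 mol HCl.
Mass of HCl: 6188 × 36.5 = 225,900 g.
Mass of 33.3% solution: 225,900 / 0.333 = 678,300 g.
Volume: 678,300 g ÷ 1.09 g/mL = 622,300 mL.

622 L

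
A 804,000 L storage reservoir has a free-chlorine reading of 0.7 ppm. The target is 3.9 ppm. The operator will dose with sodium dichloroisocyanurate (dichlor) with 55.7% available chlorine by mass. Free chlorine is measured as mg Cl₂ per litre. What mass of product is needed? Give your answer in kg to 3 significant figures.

Chlorine deficit: 3.9 − 0.7 = 3.2 ppm = 3.2 mg/L as Cl₂.
Cl₂ equivalent needed: 3.2 mg/L × 804,000 L = 2,573,000 mg = 2573 g.
Product at 55.7% available chlorine: 2573 / 0.557 = 4619 g.

4.62 kg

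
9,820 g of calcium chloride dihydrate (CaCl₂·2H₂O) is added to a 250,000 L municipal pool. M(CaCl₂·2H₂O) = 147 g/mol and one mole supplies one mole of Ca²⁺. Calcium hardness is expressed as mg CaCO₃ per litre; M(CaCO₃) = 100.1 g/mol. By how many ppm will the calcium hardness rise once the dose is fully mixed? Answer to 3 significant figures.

26.7 ppm

Moles of Ca²⁺: 9,820 g ÷ 147 g/mol = 66.8 mol.
As CaCO₃: 66.8 mol × 100.1 g/mol = 6687 g.
Rise: 6687 g / 250,000 L × 1000 = 26.75 mg/L.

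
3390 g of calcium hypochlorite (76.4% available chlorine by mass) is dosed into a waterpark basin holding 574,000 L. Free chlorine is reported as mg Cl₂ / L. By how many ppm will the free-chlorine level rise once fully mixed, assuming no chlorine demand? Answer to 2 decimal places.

Available chlorine delivered: 3390 g × 0.764 = 2590 g as Cl₂.
Concentration rise: 2590 g / 574,000 L = 4.512 mg/L = 4.51 ppm.

4.51 ppm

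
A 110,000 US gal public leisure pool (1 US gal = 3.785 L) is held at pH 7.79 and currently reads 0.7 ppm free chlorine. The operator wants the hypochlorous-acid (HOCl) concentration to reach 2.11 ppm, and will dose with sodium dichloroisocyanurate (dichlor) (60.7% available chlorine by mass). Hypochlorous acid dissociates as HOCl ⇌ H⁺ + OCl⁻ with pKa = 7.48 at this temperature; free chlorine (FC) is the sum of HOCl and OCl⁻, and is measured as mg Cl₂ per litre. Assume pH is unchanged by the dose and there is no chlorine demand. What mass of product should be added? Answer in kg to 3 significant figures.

3.92 kg

Volume: 110,000 US gal × 3.785 L/gal = 416,350 L.
[OCl⁻]/[HOCl] = 10^(pH − pKa) = 10^(7.79 − 7.48) = 2.042; fraction as HOCl = 1/(1 + 2.042) = 0.3288.
Free chlorine required for 2.11 ppm HOCl: 2.11 / 0.3288 = 6.418 ppm.
FC to add: 6.418 − 0.7 = 5.718 mg/L as Cl₂.
Cl₂ equivalent: 5.718 mg/L × 416,350 L = 2381 g.
Product at 60.7% available Cl: 2381 / 0.607 = 3922 g.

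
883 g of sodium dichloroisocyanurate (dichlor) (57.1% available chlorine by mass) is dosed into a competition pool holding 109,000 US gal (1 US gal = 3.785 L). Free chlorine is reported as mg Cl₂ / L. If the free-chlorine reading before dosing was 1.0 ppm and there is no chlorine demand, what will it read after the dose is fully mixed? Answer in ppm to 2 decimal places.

2.22 ppm

Volume: 109,000 US gal × 3.785 L/gal = 412,565 L.
Available chlorine delivered: 883 g × 0.571 = 504.2 g as Cl₂.
Concentration rise: 504.2 g / 412,565 L = 1.222 mg/L = 1.22 ppm.
Final FC: 1.0 + 1.22 = 2.22 ppm.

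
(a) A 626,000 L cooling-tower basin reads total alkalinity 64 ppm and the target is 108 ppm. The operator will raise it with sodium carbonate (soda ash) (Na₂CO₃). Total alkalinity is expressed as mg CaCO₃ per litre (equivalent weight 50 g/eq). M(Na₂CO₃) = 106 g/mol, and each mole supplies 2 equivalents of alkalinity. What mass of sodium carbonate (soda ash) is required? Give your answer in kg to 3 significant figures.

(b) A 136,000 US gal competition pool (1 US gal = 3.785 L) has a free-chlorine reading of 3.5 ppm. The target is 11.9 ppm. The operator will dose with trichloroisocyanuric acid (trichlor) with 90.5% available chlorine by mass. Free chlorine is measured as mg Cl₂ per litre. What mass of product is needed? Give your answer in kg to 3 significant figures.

(a) 29.2 kg; (b) 4.78 kg

(a) Alkalinity to add: (108 − 64) = 44 mg/L as CaCO₃ × 626,000 L = 27,540 g as CaCO₃.
(a) Equivalents: 27,540 g ÷ 50 g/eq = 550.9 eq.
(a) Each mole of Na₂CO₃ supplies 2 eq, so 550.9 / 2 = 275.4 mol.
(a) Mass: 275.4 mol × 106 g/mol = 29,200 g.

(b) Volume: 136,000 US gal × 3.785 L/gal = 514,760 L.
(b) Chlorine deficit: 11.9 − 3.5 = 8.4 ppm = 8.4 mg/L as Cl₂.
(b) Cl₂ equivalent needed: 8.4 mg/L × 514,760 L = 4,324,000 mg = 4324 g.
(b) Product at 90.5% available chlorine: 4324 / 0.905 = 4778 g.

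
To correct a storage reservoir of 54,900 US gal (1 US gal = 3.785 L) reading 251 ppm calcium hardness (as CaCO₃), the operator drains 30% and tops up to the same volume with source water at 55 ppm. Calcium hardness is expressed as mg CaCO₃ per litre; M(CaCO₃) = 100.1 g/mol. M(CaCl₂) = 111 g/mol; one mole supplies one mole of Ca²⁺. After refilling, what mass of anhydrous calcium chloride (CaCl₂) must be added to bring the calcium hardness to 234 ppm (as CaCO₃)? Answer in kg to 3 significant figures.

Volume: 54,900 US gal × 3.785 L/gal = 207,796 L.
After draining 30% and refilling: 251 × 0.70 + 55 × 0.30 = 192.2 ppm.
Deficit to target: 234 − 192.2 = 41.8 mg/L.
As CaCO₃: 41.8 mg/L × 207,796 L = 8686 g; ÷ 100.1 = 86.77 mol Ca²⁺.
Mass: 86.77 × 111 = 9632 g.

9.63 kg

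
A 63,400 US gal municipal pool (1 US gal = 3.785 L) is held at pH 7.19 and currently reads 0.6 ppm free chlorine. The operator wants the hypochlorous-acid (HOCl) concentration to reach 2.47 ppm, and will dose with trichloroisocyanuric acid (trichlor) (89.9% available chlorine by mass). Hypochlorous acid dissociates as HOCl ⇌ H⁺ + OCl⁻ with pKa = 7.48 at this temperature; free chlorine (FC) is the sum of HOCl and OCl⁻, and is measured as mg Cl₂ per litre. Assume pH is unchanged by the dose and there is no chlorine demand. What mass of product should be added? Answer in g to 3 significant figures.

Volume: 63,400 US gal × 3.785 L/gal = 239,969 L.
[OCl⁻]/[HOCl] = 10^(pH − pKa) = 10^(7.19 − 7.48) = 0.5129; fraction as HOCl = 1/(1 + 0.5129) = 0.661.
Free chlorine required for 2.47 ppm HOCl: 2.47 / 0.661 = 3.737 ppm.
FC to add: 3.737 − 0.6 = 3.137 mg/L as Cl₂.
Cl₂ equivalent: 3.137 mg/L × 239,969 L = 752.7 g.
Product at 89.9% available Cl: 752.7 / 0.899 = 837.3 g.

837 g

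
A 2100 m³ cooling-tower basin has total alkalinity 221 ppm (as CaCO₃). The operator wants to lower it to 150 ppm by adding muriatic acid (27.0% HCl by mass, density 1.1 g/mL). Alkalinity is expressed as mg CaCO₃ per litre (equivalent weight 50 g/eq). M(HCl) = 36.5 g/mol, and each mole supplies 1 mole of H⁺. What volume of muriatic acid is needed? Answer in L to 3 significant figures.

Volume: 2100 m³ = 2,100,000 L.
Alkalinity to neutralize: (221 − 150) = 71 mg/L as CaCO₃ × 2,100,000 L = 149,100 g as CaCO₃.
Equivalents of H⁺ required: 149,100 ÷ 50 g/eq = 2982 eq = 2982 mol HCl.
Mass of HCl: 2982 × 36.5 = 108,800 g.
Mass of 27.0% solution: 108,800 / 0.27 = 403,100 g.
Volume: 403,100 g ÷ 1.1 g/mL = 366,500 mL.

366 L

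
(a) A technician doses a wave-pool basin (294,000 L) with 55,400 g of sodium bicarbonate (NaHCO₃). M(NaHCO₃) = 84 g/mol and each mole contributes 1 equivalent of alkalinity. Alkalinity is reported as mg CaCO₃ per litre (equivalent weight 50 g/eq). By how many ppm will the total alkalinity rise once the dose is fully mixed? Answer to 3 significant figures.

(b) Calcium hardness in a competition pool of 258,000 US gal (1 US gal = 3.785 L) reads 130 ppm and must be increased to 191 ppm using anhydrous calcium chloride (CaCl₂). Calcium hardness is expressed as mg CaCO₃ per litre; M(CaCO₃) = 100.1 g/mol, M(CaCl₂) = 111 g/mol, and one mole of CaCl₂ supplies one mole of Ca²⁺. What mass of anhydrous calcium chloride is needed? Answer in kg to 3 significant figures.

(a) 112 ppm; (b) 66.1 kg

(a) Moles of NaHCO₃: 55,400 g ÷ 84 g/mol = 659.5 mol → 659.5 eq of alkalinity.
(a) As CaCO₃: 659.5 eq × 50 g/eq = 32,980 g.
(a) Rise: 32,980 g / 294,000 L × 1000 = 112.2 mg/L.

(b) Volume: 258,000 US gal × 3.785 L/gal = 976,530 L.
(b) Hardness to add: (191 − 130) = 61 mg/L as CaCO₃ × 976,530 L = 59,570 g as CaCO₃.
(b) Moles of Ca²⁺ (1 mol Ca²⁺ ≡ 1 mol CaCO₃): 59,570 / 100.1 g/mol = 595.1 mol.
(b) Mass of CaCl₂: 595.1 × 111 = 66,050 g.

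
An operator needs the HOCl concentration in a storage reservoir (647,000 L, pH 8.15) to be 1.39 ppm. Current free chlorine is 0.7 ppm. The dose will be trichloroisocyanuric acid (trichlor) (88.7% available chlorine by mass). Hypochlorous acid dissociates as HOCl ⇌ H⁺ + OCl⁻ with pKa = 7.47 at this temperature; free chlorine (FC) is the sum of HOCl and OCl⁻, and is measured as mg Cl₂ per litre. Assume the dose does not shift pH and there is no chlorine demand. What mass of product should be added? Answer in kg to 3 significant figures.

[OCl⁻]/[HOCl] = 10^(pH − pKa) = 10^(8.15 − 7.47) = 4.786; fraction as HOCl = 1/(1 + 4.786) = 0.1728.
Free chlorine required for 1.39 ppm HOCl: 1.39 / 0.1728 = 8.043 ppm.
FC to add: 8.043 − 0.7 = 7.343 mg/L as Cl₂.
Cl₂ equivalent: 7.343 mg/L × 647,000 L = 4751 g.
Product at 88.7% available Cl: 4751 / 0.887 = 5356 g.

5.36 kg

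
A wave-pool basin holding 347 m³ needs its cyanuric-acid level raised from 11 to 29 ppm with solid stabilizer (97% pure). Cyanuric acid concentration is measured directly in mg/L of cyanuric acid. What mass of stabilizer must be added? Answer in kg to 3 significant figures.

Volume: 347 m³ = 347,000 L.
CYA to add: (29 − 11) = 18 mg/L × 347,000 L = 6246 g cyanuric acid.
At 97% purity: 6246 / 0.97 = 6439 g product.

6.44 kg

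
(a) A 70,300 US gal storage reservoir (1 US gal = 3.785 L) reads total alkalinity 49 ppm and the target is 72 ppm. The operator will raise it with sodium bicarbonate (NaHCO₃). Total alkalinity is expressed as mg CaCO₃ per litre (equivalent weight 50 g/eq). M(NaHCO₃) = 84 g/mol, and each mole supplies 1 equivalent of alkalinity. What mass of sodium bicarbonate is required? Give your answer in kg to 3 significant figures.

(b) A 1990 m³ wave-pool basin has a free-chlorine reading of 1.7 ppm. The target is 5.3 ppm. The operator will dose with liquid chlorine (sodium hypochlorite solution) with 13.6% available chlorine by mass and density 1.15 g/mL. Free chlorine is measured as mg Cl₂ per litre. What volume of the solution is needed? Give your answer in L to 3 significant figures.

(a) Volume: 70,300 US gal × 3.785 L/gal = 266,086 L.
(a) Alkalinity to add: (72 − 49) = 23 mg/L as CaCO₃ × 266,086 L = 6120 g as CaCO₃.
(a) Equivalents: 6120 g ÷ 50 g/eq = 122.4 eq.
(a) NaHCO₃ supplies 1 eq per mole → 122.4 mol.
(a) Mass: 122.4 mol × 84 g/mol = 10,280 g.

(b) Volume: 1990 m³ = 1,990,000 L.
(b) Chlorine deficit: 5.3 − 1.7 = 3.6 ppm = 3.6 mg/L as Cl₂.
(b) Cl₂ equivalent needed: 3.6 mg/L × 1,990,000 L = 7,164,000 mg = 7164 g.
(b) Product at 13.6% available chlorine: 7164 / 0.136 = 52,680 g.
(b) Volume at density 1.15 g/mL: 52,680 g ÷ 1.15 g/mL = 45,810 mL.

(a) 10.3 kg; (b) 45.8 L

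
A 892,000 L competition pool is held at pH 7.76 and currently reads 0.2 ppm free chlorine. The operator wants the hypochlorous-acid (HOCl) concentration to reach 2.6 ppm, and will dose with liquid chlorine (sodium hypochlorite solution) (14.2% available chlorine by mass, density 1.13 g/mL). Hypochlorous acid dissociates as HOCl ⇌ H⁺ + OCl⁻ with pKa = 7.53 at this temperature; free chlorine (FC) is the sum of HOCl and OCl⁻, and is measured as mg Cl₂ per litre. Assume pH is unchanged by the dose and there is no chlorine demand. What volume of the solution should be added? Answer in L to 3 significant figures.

37.9 L

[OCl⁻]/[HOCl] = 10^(pH − pKa) = 10^(7.76 − 7.53) = 1.698; fraction as HOCl = 1/(1 + 1.698) = 0.3706.
Free chlorine required for 2.6 ppm HOCl: 2.6 / 0.3706 = 7.015 ppm.
FC to add: 7.015 − 0.2 = 6.815 mg/L as Cl₂.
Cl₂ equivalent: 6.815 mg/L × 892,000 L = 6079 g.
Product at 14.2% available Cl: 6079 / 0.142 = 42,810 g.
Volume: 42,810 g ÷ 1.13 g/mL = 37,890 mL.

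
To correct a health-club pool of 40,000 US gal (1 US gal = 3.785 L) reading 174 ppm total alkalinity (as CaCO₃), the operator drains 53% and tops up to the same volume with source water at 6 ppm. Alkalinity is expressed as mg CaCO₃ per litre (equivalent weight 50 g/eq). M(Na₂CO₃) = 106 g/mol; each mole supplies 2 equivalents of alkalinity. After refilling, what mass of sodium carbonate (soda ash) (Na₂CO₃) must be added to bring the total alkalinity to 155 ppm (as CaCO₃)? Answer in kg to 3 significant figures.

11.2 kg

Volume: 40,000 US gal × 3.785 L/gal = 151,400 L.
After draining 53% and refilling: 174 × 0.47 + 6 × 0.53 = 84.96 ppm.
Deficit to target: 155 − 84.96 = 70.04 mg/L.
As CaCO₃: 70.04 mg/L × 151,400 L = 10,600 g; ÷ 50 g/eq ÷ 2 = 106 mol Na₂CO₃.
Mass: 106 × 106 = 11,240 g.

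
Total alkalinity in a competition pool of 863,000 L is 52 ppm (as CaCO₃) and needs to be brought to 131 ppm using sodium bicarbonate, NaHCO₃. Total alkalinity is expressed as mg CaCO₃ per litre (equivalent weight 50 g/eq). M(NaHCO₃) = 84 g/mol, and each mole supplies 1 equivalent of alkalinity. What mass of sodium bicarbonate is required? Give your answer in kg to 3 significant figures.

Alkalinity to add: (131 − 52) = 79 mg/L as CaCO₃ × 863,000 L = 68,180 g as CaCO₃.
Equivalents: 68,180 g ÷ 50 g/eq = 1364 eq.
NaHCO₃ supplies 1 eq per mole → 1364 mol.
Mass: 1364 mol × 84 g/mol = 114,500 g.

115 kg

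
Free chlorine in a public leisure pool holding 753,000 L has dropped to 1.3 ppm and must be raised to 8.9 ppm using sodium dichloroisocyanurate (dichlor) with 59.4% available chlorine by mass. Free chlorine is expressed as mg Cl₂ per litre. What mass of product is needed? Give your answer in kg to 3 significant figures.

9.63 kg

Chlorine deficit: 8.9 − 1.3 = 7.6 ppm = 7.6 mg/L as Cl₂.
Cl₂ equivalent needed: 7.6 mg/L × 753,000 L = 5,723,000 mg = 5723 g.
Product at 59.4% available chlorine: 5723 / 0.594 = 9634 g.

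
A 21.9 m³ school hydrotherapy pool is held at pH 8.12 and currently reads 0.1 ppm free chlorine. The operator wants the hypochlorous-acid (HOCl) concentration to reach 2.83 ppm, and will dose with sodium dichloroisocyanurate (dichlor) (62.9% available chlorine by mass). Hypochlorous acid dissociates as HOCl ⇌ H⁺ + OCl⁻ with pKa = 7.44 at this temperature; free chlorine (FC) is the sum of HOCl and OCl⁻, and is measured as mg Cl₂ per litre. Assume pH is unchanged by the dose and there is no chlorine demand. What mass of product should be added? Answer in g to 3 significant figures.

567 g

Volume: 21.9 m³ = 21,900 L.
[OCl⁻]/[HOCl] = 10^(pH − pKa) = 10^(8.12 − 7.44) = 4.786; fraction as HOCl = 1/(1 + 4.786) = 0.1728.
Free chlorine required for 2.83 ppm HOCl: 2.83 / 0.1728 = 16.38 ppm.
FC to add: 16.38 − 0.1 = 16.28 mg/L as Cl₂.
Cl₂ equivalent: 16.28 mg/L × 21,900 L = 356.4 g.
Product at 62.9% available Cl: 356.4 / 0.629 = 566.7 g.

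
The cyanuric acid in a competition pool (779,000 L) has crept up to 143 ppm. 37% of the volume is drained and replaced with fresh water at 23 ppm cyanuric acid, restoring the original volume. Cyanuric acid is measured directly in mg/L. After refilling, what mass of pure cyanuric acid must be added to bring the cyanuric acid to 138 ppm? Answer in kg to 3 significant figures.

After draining 37% and refilling: 143 × 0.63 + 23 × 0.37 = 98.6 ppm.
Deficit to target: 138 − 98.6 = 39.4 mg/L.
Mass: 39.4 mg/L × 779,000 L = 30,690 g cyanuric acid.

30.7 kg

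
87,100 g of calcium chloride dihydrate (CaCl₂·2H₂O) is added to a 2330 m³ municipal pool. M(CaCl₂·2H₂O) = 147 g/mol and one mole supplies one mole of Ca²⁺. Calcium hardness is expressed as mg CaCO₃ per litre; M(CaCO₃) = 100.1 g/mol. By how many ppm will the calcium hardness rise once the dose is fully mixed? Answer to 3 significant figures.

Volume: 2330 m³ = 2,330,000 L.
Moles of Ca²⁺: 87,100 g ÷ 147 g/mol = 592.5 mol.
As CaCO₃: 592.5 mol × 100.1 g/mol = 59,310 g.
Rise: 59,310 g / 2,330,000 L × 1000 = 25.46 mg/L.

25.5 ppm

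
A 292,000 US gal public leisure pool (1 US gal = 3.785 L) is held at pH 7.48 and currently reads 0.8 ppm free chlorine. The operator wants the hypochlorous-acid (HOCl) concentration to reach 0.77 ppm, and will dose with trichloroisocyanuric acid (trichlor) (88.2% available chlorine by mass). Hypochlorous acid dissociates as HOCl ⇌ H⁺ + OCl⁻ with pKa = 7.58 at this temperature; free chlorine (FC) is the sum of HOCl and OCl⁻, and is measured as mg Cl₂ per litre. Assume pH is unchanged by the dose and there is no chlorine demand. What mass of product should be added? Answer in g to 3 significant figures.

Volume: 292,000 US gal × 3.785 L/gal = 1,105,220 L.
[OCl⁻]/[HOCl] = 10^(pH − pKa) = 10^(7.48 − 7.58) = 0.7943; fraction as HOCl = 1/(1 + 0.7943) = 0.5573.
Free chlorine required for 0.77 ppm HOCl: 0.77 / 0.5573 = 1.382 ppm.
FC to add: 1.382 − 0.8 = 0.5816 mg/L as Cl₂.
Cl₂ equivalent: 0.5816 mg/L × 1,105,220 L = 642.8 g.
Product at 88.2% available Cl: 642.8 / 0.882 = 728.8 g.

729 g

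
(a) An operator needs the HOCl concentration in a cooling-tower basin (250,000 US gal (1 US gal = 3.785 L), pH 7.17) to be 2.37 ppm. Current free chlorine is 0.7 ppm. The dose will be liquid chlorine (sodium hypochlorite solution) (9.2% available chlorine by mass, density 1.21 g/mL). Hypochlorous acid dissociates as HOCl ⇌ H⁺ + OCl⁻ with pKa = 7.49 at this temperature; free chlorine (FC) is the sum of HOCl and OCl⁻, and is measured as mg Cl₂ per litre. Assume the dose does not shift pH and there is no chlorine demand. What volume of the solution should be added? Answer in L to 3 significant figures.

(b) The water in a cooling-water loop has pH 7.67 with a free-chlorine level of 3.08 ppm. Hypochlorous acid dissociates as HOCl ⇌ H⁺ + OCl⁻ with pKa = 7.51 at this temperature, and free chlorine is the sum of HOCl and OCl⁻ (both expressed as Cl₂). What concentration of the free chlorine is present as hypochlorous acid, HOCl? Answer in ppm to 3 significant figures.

(a) Volume: 250,000 US gal × 3.785 L/gal = 946,250 L.
(a) [OCl⁻]/[HOCl] = 10^(pH − pKa) = 10^(7.17 − 7.49) = 0.4786; fraction as HOCl = 1/(1 + 0.4786) = 0.6763.
(a) Free chlorine required for 2.37 ppm HOCl: 2.37 / 0.6763 = 3.504 ppm.
(a) FC to add: 3.504 − 0.7 = 2.804 mg/L as Cl₂.
(a) Cl₂ equivalent: 2.804 mg/L × 946,250 L = 2654 g.
(a) Product at 9.2% available Cl: 2654 / 0.092 = 28,840 g.
(a) Volume: 28,840 g ÷ 1.21 g/mL = 23,840 mL.

(b) [OCl⁻]/[HOCl] = 10^(pH − pKa) = 10^(7.67 − 7.51) = 10^0.16 = 1.445.
(b) Fraction as HOCl = 1 / (1 + 1.445) = 0.4089.
(b) HOCl = 0.4089 × 3.08 ppm = 1.259 ppm.

(a) 23.8 L; (b) 1.26 ppm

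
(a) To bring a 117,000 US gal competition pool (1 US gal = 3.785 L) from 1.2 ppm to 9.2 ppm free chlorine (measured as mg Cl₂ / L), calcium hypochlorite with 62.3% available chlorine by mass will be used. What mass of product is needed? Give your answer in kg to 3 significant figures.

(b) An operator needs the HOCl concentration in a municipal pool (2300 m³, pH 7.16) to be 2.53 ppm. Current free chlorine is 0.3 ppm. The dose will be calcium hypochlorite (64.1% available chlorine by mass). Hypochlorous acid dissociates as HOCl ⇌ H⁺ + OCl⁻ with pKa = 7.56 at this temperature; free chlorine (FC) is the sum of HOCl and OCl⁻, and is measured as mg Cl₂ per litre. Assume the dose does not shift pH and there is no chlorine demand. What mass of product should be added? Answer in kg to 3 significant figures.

(a) 5.69 kg; (b) 11.6 kg

(a) Volume: 117,000 US gal × 3.785 L/gal = 442,845 L.
(a) Chlorine deficit: 9.2 − 1.2 = 8 ppm = 8 mg/L as Cl₂.
(a) Cl₂ equivalent needed: 8 mg/L × 442,845 L = 3,543,000 mg = 3543 g.
(a) Product at 62.3% available chlorine: 3543 / 0.623 = 5687 g.

(b) Volume: 2300 m³ = 2,300,000 L.
(b) [OCl⁻]/[HOCl] = 10^(pH − pKa) = 10^(7.16 − 7.56) = 0.3981; fraction as HOCl = 1/(1 + 0.3981) = 0.7153.
(b) Free chlorine required for 2.53 ppm HOCl: 2.53 / 0.7153 = 3.537 ppm.
(b) FC to add: 3.537 − 0.3 = 3.237 mg/L as Cl₂.
(b) Cl₂ equivalent: 3.237 mg/L × 2,300,000 L = 7446 g.
(b) Product at 64.1% available Cl: 7446 / 0.641 = 11,620 g.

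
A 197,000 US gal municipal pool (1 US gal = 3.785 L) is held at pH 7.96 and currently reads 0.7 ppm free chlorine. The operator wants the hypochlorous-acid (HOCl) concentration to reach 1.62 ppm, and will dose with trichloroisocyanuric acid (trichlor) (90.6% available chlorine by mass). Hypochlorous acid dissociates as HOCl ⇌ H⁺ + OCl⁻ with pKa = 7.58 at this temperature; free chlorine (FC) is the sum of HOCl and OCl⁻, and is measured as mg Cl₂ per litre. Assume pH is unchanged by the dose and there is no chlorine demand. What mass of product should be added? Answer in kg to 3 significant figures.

3.96 kg

Volume: 197,000 US gal × 3.785 L/gal = 745,645 L.
[OCl⁻]/[HOCl] = 10^(pH − pKa) = 10^(7.96 − 7.58) = 2.399; fraction as HOCl = 1/(1 + 2.399) = 0.2942.
Free chlorine required for 1.62 ppm HOCl: 1.62 / 0.2942 = 5.506 ppm.
FC to add: 5.506 − 0.7 = 4.806 mg/L as Cl₂.
Cl₂ equivalent: 4.806 mg/L × 745,645 L = 3584 g.
Product at 90.6% available Cl: 3584 / 0.906 = 3955 g.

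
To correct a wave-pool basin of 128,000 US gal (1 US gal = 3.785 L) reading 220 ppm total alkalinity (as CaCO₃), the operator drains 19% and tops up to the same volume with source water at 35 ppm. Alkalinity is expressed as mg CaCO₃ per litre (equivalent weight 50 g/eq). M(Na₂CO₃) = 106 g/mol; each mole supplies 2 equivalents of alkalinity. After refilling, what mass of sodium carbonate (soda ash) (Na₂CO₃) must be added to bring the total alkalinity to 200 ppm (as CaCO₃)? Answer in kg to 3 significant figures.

7.78 kg

Volume: 128,000 US gal × 3.785 L/gal = 484,480 L.
After draining 19% and refilling: 220 × 0.81 + 35 × 0.19 = 184.85 ppm.
Deficit to target: 200 − 184.85 = 15.15 mg/L.
As CaCO₃: 15.15 mg/L × 484,480 L = 7340 g; ÷ 50 g/eq ÷ 2 = 73.4 mol Na₂CO₃.
Mass: 73.4 × 106 = 7780 g.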